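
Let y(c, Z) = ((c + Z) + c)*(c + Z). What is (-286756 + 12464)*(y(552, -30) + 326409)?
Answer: -243307152804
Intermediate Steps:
y(c, Z) = (Z + c)*(Z + 2*c) (y(c, Z) = ((Z + c) + c)*(Z + c) = (Z + 2*c)*(Z + c) = (Z + c)*(Z + 2*c))
(-286756 + 12464)*(y(552, -30) + 326409) = (-286756 + 12464)*(((-30)² + 2*552² + 3*(-30)*552) + 326409) = -274292*((900 + 2*304704 - 49680) + 326409) = -274292*((900 + 609408 - 49680) + 326409) = -274292*(560628 + 326409) = -274292*887037 = -243307152804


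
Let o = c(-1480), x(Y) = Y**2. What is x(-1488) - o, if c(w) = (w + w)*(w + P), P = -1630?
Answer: -6991456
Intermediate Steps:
c(w) = 2*w*(-1630 + w) (c(w) = (w + w)*(w - 1630) = (2*w)*(-1630 + w) = 2*w*(-1630 + w))
o = 9205600 (o = 2*(-1480)*(-1630 - 1480) = 2*(-1480)*(-3110) = 9205600)
x(-1488) - o = (-1488)**2 - 1*9205600 = 2214144 - 9205600 = -6991456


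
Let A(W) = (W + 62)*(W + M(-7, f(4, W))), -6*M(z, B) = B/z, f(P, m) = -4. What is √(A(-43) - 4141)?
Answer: 2*I*√546819/21 ≈ 70.426*I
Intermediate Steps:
M(z, B) = -B/(6*z)
A(W) = (62 + W)*(-2/21 + W) (A(W) = (W + 62)*(W - ⅙*(-4)/(-7)) = (62 + W)*(W - ⅙*(-4)*(-⅐)) = (62 + W)*(W - 2/21) = (62 + W)*(-2/21 + W))
√(A(-43) - 4141) = √((-124/21 + (-43)² + (1300/21)*(-43)) - 4141) = √((-124/21 + 1849 - 55900/21) - 4141) = √(-17195/21 - 4141) = √(-104156/21) = 2*I*√546819/21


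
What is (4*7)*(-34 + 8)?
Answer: -728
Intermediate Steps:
(4*7)*(-34 + 8) = 28*(-26) = -728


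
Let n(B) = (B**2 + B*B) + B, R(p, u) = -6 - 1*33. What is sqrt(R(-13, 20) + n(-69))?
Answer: 3*sqrt(1046) ≈ 97.026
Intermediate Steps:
R(p, u) = -39 (R(p, u) = -6 - 33 = -39)
n(B) = B + 2*B**2 (n(B) = (B**2 + B**2) + B = 2*B**2 + B = B + 2*B**2)
sqrt(R(-13, 20) + n(-69)) = sqrt(-39 - 69*(1 + 2*(-69))) = sqrt(-39 - 69*(1 - 138)) = sqrt(-39 - 69*(-137)) = sqrt(-39 + 9453) = sqrt(9414) = 3*sqrt(1046)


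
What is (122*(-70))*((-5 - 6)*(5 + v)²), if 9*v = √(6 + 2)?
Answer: 190980020/81 + 1878800*√2/9 ≈ 2.6530e+6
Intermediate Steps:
v = 2*√2/9 (v = √(6 + 2)/9 = √8/9 = (2*√2)/9 = 2*√2/9 ≈ 0.31427)
(122*(-70))*((-5 - 6)*(5 + v)²) = (122*(-70))*((-5 - 6)*(5 + 2*√2/9)²) = -(-93940)*(5 + 2*√2/9)² = 93940*(5 + 2*√2/9)²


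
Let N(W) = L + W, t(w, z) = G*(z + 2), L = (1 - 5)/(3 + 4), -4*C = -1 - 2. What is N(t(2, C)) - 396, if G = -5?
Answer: -11489/28 ≈ -410.32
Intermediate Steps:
C = 3/4 (C = -(-1 - 2)/4 = -1/4*(-3) = 3/4 ≈ 0.75000)
L = -4/7 ≈ -0.57143
t(w, z) = -10 - 5*z (t(w, z) = -5*(z + 2) = -5*(2 + z) = -10 - 5*z)
N(W) = -4/7 + W
N(t(2, C)) - 396 = (-4/7 + (-10 - 5*3/4)) - 396 = (-4/7 + (-10 - 15/4)) - 396 = (-4/7 - 55/4) - 396 = -401/28 - 396 = -11489/28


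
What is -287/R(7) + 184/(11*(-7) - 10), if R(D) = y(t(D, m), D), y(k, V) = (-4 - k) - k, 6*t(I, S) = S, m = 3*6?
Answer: 23129/870 ≈ 26.585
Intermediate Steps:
m = 18
t(I, S) = S/6
y(k, V) = -4 - 2*k
R(D) = -10 (R(D) = -4 - 18/3 = -4 - 2*3 = -4 - 6 = -10)
-287/R(7) + 184/(11*(-7) - 10) = -287/(-10) + 184/(11*(-7) - 10) = -287*(-1/10) + 184/(-77 - 10) = 287/10 + 184/(-87) = 287/10 + 184*(-1/87) = 287/10 - 184/87 = 23129/870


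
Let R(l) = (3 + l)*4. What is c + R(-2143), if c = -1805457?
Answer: -1814017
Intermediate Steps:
R(l) = 12 + 4*l
c + R(-2143) = -1805457 + (12 + 4*(-2143)) = -1805457 + (12 - 8572) = -1805457 - 8560 = -1814017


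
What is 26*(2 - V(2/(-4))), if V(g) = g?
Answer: 65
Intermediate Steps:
26*(2 - V(2/(-4))) = 26*(2 - 2/(-4)) = 26*(2 - 2*(-1)/4) = 26*(2 - 1*(-½)) = 26*(2 + ½) = 26*(5/2) = 65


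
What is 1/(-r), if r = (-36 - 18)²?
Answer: -1/2916 ≈ -0.00034294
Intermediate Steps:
r = 2916 (r = (-54)² = 2916)
1/(-r) = 1/(-1*2916) = 1/(-2916) = -1/2916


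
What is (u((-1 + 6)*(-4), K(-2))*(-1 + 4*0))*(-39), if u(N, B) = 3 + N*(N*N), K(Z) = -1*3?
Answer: -311883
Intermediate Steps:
K(Z) = -3
u(N, B) = 3 + N**3 (u(N, B) = 3 + N*N**2 = 3 + N**3)
(u((-1 + 6)*(-4), K(-2))*(-1 + 4*0))*(-39) = ((3 + ((-1 + 6)*(-4))**3)*(-1 + 4*0))*(-39) = ((3 + (5*(-4))**3)*(-1 + 0))*(-39) = ((3 + (-20)**3)*(-1))*(-39) = ((3 - 8000)*(-1))*(-39) = -7997*(-1)*(-39) = 7997*(-39) = -311883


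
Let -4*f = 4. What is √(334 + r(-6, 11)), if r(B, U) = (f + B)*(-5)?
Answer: 3*√41 ≈ 19.209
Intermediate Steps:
f = -1 (f = -¼*4 = -1)
r(B, U) = 5 - 5*B (r(B, U) = (-1 + B)*(-5) = 5 - 5*B)
√(334 + r(-6, 11)) = √(334 + (5 - 5*(-6))) = √(334 + (5 + 30)) = √(334 + 35) = √369 = 3*√41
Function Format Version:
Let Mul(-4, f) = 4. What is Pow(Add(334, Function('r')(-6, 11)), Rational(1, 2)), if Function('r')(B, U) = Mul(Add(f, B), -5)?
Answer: Mul(3, Pow(41, Rational(1, 2))) ≈ 19.209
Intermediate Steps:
f = -1 (f = Mul(Rational(-1, 4), 4) = -1)
Function('r')(B, U) = Add(5, Mul(-5, B)) (Function('r')(B, U) = Mul(Add(-1, B), -5) = Add(5, Mul(-5, B)))
Pow(Add(334, Function('r')(-6, 11)), Rational(1, 2)) = Pow(Add(334, Add(5, Mul(-5, -6))), Rational(1, 2)) = Pow(Add(334, Add(5, 30)), Rational(1, 2)) = Pow(Add(334, 35), Rational(1, 2)) = Pow(369, Rational(1, 2)) = Mul(3, Pow(41, Rational(1, 2)))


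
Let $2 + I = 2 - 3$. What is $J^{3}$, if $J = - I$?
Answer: $27$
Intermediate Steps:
$I = -3$ ($I = -2 + \left(2 - 3\right) = -2 - 1 = -3$)
$J = 3$ ($J = \left(-1\right) \left(-3\right) = 3$)
$J^{3} = 3^{3} = 27$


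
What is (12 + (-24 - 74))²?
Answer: 7396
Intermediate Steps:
(12 + (-24 - 74))² = (12 - 98)² = (-86)² = 7396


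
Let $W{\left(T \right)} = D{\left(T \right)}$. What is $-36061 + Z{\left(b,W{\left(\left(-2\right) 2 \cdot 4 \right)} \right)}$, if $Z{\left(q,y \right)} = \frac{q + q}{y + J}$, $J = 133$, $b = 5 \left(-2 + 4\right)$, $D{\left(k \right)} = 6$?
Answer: $- \frac{5012459}{139} \approx -36061.0$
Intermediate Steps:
$b = 10$ ($b = 5 \cdot 2 = 10$)
$W{\left(T \right)} = 6$
$Z{\left(q,y \right)} = \frac{2 q}{133 + y}$ ($Z{\left(q,y \right)} = \frac{q + q}{y + 133} = \frac{2 q}{133 + y}$)
$-36061 + Z{\left(b,W{\left(\left(-2\right) 2 \cdot 4 \right)} \right)} = -36061 + 2 \cdot 10 \frac{1}{133 + 6} = -36061 + 2 \cdot 10 \cdot \frac{1}{139} = -36061 + \frac{20}{139} = - \frac{5012459}{139}$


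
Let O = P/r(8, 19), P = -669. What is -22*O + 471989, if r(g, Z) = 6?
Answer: 474442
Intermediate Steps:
O = -223/2 (O = -669/6 = -669*⅙ = -223/2 ≈ -111.50)
-22*O + 471989 = -22*(-223/2) + 471989 = 2453 + 471989 = 474442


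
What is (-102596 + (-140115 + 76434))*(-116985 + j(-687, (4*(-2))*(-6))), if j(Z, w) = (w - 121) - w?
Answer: 19472034362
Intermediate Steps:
j(Z, w) = -121 (j(Z, w) = (-121 + w) - w = -121)
(-102596 + (-140115 + 76434))*(-116985 + j(-687, (4*(-2))*(-6))) = (-102596 + (-140115 + 76434))*(-116985 - 121) = (-102596 - 63681)*(-117106) = -166277*(-117106) = 19472034362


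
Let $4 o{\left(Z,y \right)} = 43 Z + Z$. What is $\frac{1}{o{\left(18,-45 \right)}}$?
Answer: $\frac{1}{198} \approx 0.0050505$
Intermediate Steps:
$o{\left(Z,y \right)} = 11 Z$ ($o{\left(Z,y \right)} = \frac{43 Z + Z}{4} = \frac{44 Z}{4} = 11 Z$)
$\frac{1}{o{\left(18,-45 \right)}} = \frac{1}{11 \cdot 18} = \frac{1}{198}$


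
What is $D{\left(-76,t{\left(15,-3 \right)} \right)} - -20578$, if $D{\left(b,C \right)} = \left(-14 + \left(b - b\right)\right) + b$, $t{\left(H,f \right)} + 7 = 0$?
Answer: $20488$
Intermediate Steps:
$t{\left(H,f \right)} = -7$ ($t{\left(H,f \right)} = -7 + 0 = -7$)
$D{\left(b,C \right)} = -14 + b$ ($D{\left(b,C \right)} = \left(-14 + 0\right) + b = -14 + b$)
$D{\left(-76,t{\left(15,-3 \right)} \right)} - -20578 = \left(-14 - 76\right) - -20578 = -90 + 20578 = 20488$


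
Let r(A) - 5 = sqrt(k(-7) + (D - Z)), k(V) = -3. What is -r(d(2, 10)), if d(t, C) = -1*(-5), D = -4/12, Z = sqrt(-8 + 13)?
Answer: -5 - I*sqrt(30 + 9*sqrt(5))/3 ≈ -5.0 - 2.36*I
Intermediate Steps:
Z = sqrt(5) ≈ 2.2361
D = -1/3 (D = -4*1/12 = -1/3 ≈ -0.33333)
d(t, C) = 5
r(A) = 5 + sqrt(-10/3 - sqrt(5)) (r(A) = 5 + sqrt(-3 + (-1/3 - sqrt(5))) = 5 + sqrt(-10/3 - sqrt(5)))
-r(d(2, 10)) = -(5 + sqrt(-30 - 9*sqrt(5))/3) = -5 - sqrt(-30 - 9*sqrt(5))/3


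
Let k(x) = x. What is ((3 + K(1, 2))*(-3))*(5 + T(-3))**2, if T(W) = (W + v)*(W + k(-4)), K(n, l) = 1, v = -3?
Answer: -26508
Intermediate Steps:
T(W) = (-4 + W)*(-3 + W) (T(W) = (W - 3)*(W - 4) = (-3 + W)*(-4 + W) = (-4 + W)*(-3 + W))
((3 + K(1, 2))*(-3))*(5 + T(-3))**2 = ((3 + 1)*(-3))*(5 + (12 + (-3)**2 - 7*(-3)))**2 = (4*(-3))*(5 + (12 + 9 + 21))**2 = -12*(5 + 42)**2 = -12*47**2 = -12*2209 = -26508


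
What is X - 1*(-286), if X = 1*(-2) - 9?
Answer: 275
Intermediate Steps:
X = -11 (X = -2 - 9 = -11)
X - 1*(-286) = -11 - 1*(-286) = -11 + 286 = 275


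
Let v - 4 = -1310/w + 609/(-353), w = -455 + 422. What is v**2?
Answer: 239051567041/135699201 ≈ 1761.6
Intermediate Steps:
w = -33
v = 488929/11649 (v = 4 + (-1310/(-33) + 609/(-353)) = 4 + (-1310*(-1/33) + 609*(-1/353)) = 4 + (1310/33 - 609/353) = 4 + 442333/11649 = 488929/11649 ≈ 41.972)
v**2 = (488929/11649)**2 = 239051567041/135699201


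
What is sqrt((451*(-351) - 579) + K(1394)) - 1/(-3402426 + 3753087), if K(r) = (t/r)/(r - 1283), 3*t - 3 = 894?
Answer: -1/350661 + I*sqrt(3804001950647814)/154734 ≈ -2.8518e-6 + 398.6*I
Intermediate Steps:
t = 299 (t = 1 + (1/3)*894 = 1 + 298 = 299)
K(r) = 299/(r*(-1283 + r)) (K(r) = (299/r)/(r - 1283) = (299/r)/(-1283 + r) = 299/(r*(-1283 + r)))
sqrt((451*(-351) - 579) + K(1394)) - 1/(-3402426 + 3753087) = sqrt((451*(-351) - 579) + 299/(1394*(-1283 + 1394))) - 1/(-3402426 + 3753087) = sqrt((-158301 - 579) + 299*(1/1394)/111) - 1/350661 = sqrt(-158880 + 299*(1/1394)*(1/111)) - 1*1/350661 = sqrt(-158880 + 299/154734) - 1/350661 = sqrt(-24584137621/154734) - 1/350661 = I*sqrt(3804001950647814)/154734 - 1/350661 = -1/350661 + I*sqrt(3804001950647814)/154734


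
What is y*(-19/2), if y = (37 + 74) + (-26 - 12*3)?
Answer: -931/2 ≈ -465.50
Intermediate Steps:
y = 49 (y = 111 + (-26 - 1*36) = 111 + (-26 - 36) = 111 - 62 = 49)
y*(-19/2) = 49*(-19/2) = -931/2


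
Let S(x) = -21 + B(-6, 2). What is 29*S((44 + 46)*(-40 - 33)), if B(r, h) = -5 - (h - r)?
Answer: -986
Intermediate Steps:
B(r, h) = -5 + r - h (B(r, h) = -5 + (r - h) = -5 + r - h)
S(x) = -34 (S(x) = -21 + (-5 - 6 - 1*2) = -21 + (-5 - 6 - 2) = -21 - 13 = -34)
29*S((44 + 46)*(-40 - 33)) = 29*(-34) = -986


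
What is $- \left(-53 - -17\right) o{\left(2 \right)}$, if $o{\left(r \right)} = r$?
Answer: $72$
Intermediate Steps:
$- \left(-53 - -17\right) o{\left(2 \right)} = - \left(-53 - -17\right) 2 = - \left(-53 + 17\right) 2 = - \left(-36\right) 2 = \left(-1\right) \left(-72\right) = 72$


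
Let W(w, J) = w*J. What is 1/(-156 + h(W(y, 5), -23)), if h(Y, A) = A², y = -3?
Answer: 1/373 ≈ 0.0026810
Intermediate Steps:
W(w, J) = J*w
1/(-156 + h(W(y, 5), -23)) = 1/(-156 + (-23)²) = 1/(-156 + 529) = 1/373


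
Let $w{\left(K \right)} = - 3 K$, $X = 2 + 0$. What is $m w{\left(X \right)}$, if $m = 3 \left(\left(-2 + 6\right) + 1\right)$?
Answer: $-90$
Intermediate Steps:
$X = 2$
$m = 15$ ($m = 3 \left(4 + 1\right) = 3 \cdot 5 = 15$)
$m w{\left(X \right)} = 15 \left(\left(-3\right) 2\right) = 15 \left(-6\right) = -90$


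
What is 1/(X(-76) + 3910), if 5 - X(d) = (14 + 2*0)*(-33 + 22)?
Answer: 1/4069 ≈ 0.00024576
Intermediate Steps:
X(d) = 159 (X(d) = 5 - (14 + 2*0)*(-33 + 22) = 5 - (14 + 0)*(-11) = 5 - 14*(-11) = 5 - 1*(-154) = 5 + 154 = 159)
1/(X(-76) + 3910) = 1/(159 + 3910) = 1/4069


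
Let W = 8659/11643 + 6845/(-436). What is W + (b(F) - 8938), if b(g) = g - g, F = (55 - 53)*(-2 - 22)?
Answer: -45448319435/5076348 ≈ -8953.0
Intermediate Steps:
F = -48 (F = 2*(-24) = -48)
b(g) = 0
W = -75921011/5076348 (W = 8659*(1/11643) + 6845*(-1/436) = 8659/11643 - 6845/436 = -75921011/5076348 ≈ -14.956)
W + (b(F) - 8938) = -75921011/5076348 + (0 - 8938) = -75921011/5076348 - 8938 = -45448319435/5076348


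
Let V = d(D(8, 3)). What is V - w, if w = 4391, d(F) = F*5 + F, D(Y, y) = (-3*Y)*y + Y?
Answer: -4775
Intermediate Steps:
D(Y, y) = Y - 3*Y*y (D(Y, y) = -3*Y*y + Y = Y - 3*Y*y)
d(F) = 6*F (d(F) = 5*F + F = 6*F)
V = -384 (V = 6*(8*(1 - 3*3)) = 6*(8*(1 - 9)) = 6*(8*(-8)) = 6*(-64) = -384)
V - w = -384 - 1*4391 = -384 - 4391 = -4775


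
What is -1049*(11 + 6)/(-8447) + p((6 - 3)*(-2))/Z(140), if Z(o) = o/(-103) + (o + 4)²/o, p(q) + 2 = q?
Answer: 2297743209/1117225561 ≈ 2.0567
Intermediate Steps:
p(q) = -2 + q
Z(o) = -o/103 + (4 + o)²/o (Z(o) = o*(-1/103) + (4 + o)²/o = -o/103 + (4 + o)²/o)
-1049*(11 + 6)/(-8447) + p((6 - 3)*(-2))/Z(140) = -1049*(11 + 6)/(-8447) + (-2 + (6 - 3)*(-2))/(-1/103*140 + (4 + 140)²/140) = -1049*17*(-1/8447) + (-2 + 3*(-2))/(-140/103 + (1/140)*144²) = -17833*(-1/8447) + (-2 - 6)/(-140/103 + (1/140)*20736) = 17833/8447 - 8/(-140/103 + 5184/35) = 17833/8447 - 8/529052/3605 = 17833/8447 - 8*3605/529052 = 17833/8447 - 7210/132263 = 2297743209/1117225561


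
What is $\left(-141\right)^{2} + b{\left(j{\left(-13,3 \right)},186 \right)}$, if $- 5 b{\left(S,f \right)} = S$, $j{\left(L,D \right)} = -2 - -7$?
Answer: $19880$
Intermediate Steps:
$j{\left(L,D \right)} = 5$ ($j{\left(L,D \right)} = -2 + 7 = 5$)
$b{\left(S,f \right)} = - \frac{S}{5}$
$\left(-141\right)^{2} + b{\left(j{\left(-13,3 \right)},186 \right)} = \left(-141\right)^{2} - 1 = 19881 - 1 = 19880$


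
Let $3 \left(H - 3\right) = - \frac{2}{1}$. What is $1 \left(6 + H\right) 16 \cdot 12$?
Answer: $1600$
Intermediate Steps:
$H = \frac{7}{3}$ ($H = 3 + \frac{\left(-2\right) 1^{-1}}{3} = 3 + \frac{\left(-2\right) 1}{3} = 3 + \frac{1}{3} \left(-2\right) = 3 - \frac{2}{3} = \frac{7}{3} \approx 2.3333$)
$1 \left(6 + H\right) 16 \cdot 12 = 1 \left(6 + \frac{7}{3}\right) 16 \cdot 12 = 1 \cdot \frac{25}{3} \cdot 16 \cdot 12 = \frac{25}{3} \cdot 16 \cdot 12 = \frac{400}{3} \cdot 12 = 1600$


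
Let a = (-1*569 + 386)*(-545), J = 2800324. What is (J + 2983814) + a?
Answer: 5883873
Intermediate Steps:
a = 99735 (a = (-569 + 386)*(-545) = -183*(-545) = 99735)
(J + 2983814) + a = (2800324 + 2983814) + 99735 = 5784138 + 99735 = 5883873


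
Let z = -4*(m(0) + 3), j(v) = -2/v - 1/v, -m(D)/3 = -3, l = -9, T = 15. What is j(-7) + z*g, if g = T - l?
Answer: -8061/7 ≈ -1151.6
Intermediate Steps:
m(D) = 9 (m(D) = -3*(-3) = 9)
j(v) = -3/v
g = 24 (g = 15 - 1*(-9) = 15 + 9 = 24)
z = -48 (z = -4*(9 + 3) = -4*12 = -48)
j(-7) + z*g = -3/(-7) - 48*24 = -3*(-⅐) - 1152 = 3/7 - 1152 = -8061/7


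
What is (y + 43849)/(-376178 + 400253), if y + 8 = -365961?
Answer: -64424/4815 ≈ -13.380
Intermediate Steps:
y = -365969 (y = -8 - 365961 = -365969)
(y + 43849)/(-376178 + 400253) = (-365969 + 43849)/(-376178 + 400253) = -322120/24075 = -322120*1/24075 = -64424/4815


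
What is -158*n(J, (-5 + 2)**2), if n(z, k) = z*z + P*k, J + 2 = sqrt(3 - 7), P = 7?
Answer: -9954 + 1264*I ≈ -9954.0 + 1264.0*I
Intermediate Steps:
J = -2 + 2*I (J = -2 + sqrt(3 - 7) = -2 + sqrt(-4) = -2 + 2*I ≈ -2.0 + 2.0*I)
n(z, k) = z**2 + 7*k (n(z, k) = z*z + 7*k = z**2 + 7*k)
-158*n(J, (-5 + 2)**2) = -158*((-2 + 2*I)**2 + 7*(-5 + 2)**2) = -158*((-2 + 2*I)**2 + 7*(-3)**2) = -158*((-2 + 2*I)**2 + 7*9) = -158*((-2 + 2*I)**2 + 63) = -158*(63 + (-2 + 2*I)**2) = -9954 - 158*(-2 + 2*I)**2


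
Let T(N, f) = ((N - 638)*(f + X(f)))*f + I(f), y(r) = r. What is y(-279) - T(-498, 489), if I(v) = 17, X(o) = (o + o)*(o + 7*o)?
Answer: 2125594392904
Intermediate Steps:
X(o) = 16*o² (X(o) = (2*o)*(8*o) = 16*o²)
T(N, f) = 17 + f*(-638 + N)*(f + 16*f²) (T(N, f) = ((N - 638)*(f + 16*f²))*f + 17 = ((-638 + N)*(f + 16*f²))*f + 17 = f*(-638 + N)*(f + 16*f²) + 17 = 17 + f*(-638 + N)*(f + 16*f²))
y(-279) - T(-498, 489) = -279 - (17 - 10208*489³ - 638*489² - 498*489² + 16*(-498)*489³) = -279 - (17 - 10208*116930169 - 638*239121 - 498*239121 + 16*(-498)*116930169) = -279 - (17 - 1193623165152 - 152559198 - 119082258 - 931699586592) = -279 - 1*(-2125594393183) = -279 + 2125594393183 = 2125594392904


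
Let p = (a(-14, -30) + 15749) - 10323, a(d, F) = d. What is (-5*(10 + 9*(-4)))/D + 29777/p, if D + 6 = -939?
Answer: 166277/30996 ≈ 5.3645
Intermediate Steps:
p = 5412 (p = (-14 + 15749) - 10323 = 15735 - 10323 = 5412)
D = -945 (D = -6 - 939 = -945)
(-5*(10 + 9*(-4)))/D + 29777/p = -5*(10 + 9*(-4))/(-945) + 29777/5412 = -5*(10 - 36)*(-1/945) + 29777*(1/5412) = -5*(-26)*(-1/945) + 2707/492 = 130*(-1/945) + 2707/492 = -26/189 + 2707/492 = 166277/30996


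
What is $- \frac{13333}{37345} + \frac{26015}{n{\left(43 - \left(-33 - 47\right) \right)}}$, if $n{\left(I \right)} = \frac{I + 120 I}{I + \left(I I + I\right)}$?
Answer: $\frac{1003633542}{37345} \approx 26875.0$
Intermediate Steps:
$n{\left(I \right)} = \frac{121 I}{I^{2} + 2 I}$ ($n{\left(I \right)} = \frac{121 I}{I + \left(I^{2} + I\right)} = \frac{121 I}{I + \left(I + I^{2}\right)} = \frac{121 I}{I^{2} + 2 I}$)
$- \frac{13333}{37345} + \frac{26015}{n{\left(43 - \left(-33 - 47\right) \right)}} = - \frac{13333}{37345} + \frac{26015}{121 \frac{1}{2 + \left(43 - \left(-33 - 47\right)\right)}} = \left(-13333\right) \frac{1}{37345} + \frac{26015}{121 \frac{1}{2 + \left(43 - -80\right)}} = - \frac{13333}{37345} + \frac{26015}{121 \frac{1}{2 + \left(43 + 80\right)}} = - \frac{13333}{37345} + \frac{26015}{121 \frac{1}{2 + 123}} = - \frac{13333}{37345} + \frac{26015}{121 \cdot \frac{1}{125}} = - \frac{13333}{37345} + \frac{26015}{\frac{121}{125}} = - \frac{13333}{37345} + 26015 \cdot \frac{125}{121} = - \frac{13333}{37345} + 26875 = \frac{1003633542}{37345}$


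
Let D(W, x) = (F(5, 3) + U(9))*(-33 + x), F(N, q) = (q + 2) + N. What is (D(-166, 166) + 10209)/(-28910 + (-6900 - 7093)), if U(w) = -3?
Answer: -11140/42903 ≈ -0.25966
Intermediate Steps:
F(N, q) = 2 + N + q (F(N, q) = (2 + q) + N = 2 + N + q)
D(W, x) = -231 + 7*x (D(W, x) = ((2 + 5 + 3) - 3)*(-33 + x) = (10 - 3)*(-33 + x) = 7*(-33 + x) = -231 + 7*x)
(D(-166, 166) + 10209)/(-28910 + (-6900 - 7093)) = ((-231 + 7*166) + 10209)/(-28910 + (-6900 - 7093)) = ((-231 + 1162) + 10209)/(-28910 - 13993) = (931 + 10209)/(-42903) = 11140*(-1/42903) = -11140/42903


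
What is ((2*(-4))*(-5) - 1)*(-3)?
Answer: -117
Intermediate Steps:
((2*(-4))*(-5) - 1)*(-3) = (-8*(-5) - 1)*(-3) = (40 - 1)*(-3) = 39*(-3) = -117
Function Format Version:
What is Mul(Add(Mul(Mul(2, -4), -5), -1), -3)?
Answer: -117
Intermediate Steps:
Mul(Add(Mul(Mul(2, -4), -5), -1), -3) = Mul(Add(Mul(-8, -5), -1), -3) = Mul(Add(40, -1), -3) = Mul(39, -3) = -117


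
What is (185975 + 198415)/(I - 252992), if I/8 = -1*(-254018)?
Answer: 192195/889576 ≈ 0.21605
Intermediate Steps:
I = 2032144 (I = 8*(-1*(-254018)) = 8*254018 = 2032144)
(185975 + 198415)/(I - 252992) = (185975 + 198415)/(2032144 - 252992) = 384390/1779152 = 384390*(1/1779152) = 192195/889576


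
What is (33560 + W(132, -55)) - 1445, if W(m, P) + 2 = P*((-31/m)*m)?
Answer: 33818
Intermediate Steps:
W(m, P) = -2 - 31*P (W(m, P) = -2 + P*((-31/m)*m) = -2 + P*(-31) = -2 - 31*P)
(33560 + W(132, -55)) - 1445 = (33560 + (-2 - 31*(-55))) - 1445 = (33560 + (-2 + 1705)) - 1445 = (33560 + 1703) - 1445 = 35263 - 1445 = 33818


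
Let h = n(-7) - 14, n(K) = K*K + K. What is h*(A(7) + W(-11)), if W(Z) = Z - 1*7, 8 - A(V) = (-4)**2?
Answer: -728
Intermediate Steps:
n(K) = K + K**2 (n(K) = K**2 + K = K + K**2)
A(V) = -8 (A(V) = 8 - 1*(-4)**2 = 8 - 1*16 = 8 - 16 = -8)
W(Z) = -7 + Z (W(Z) = Z - 7 = -7 + Z)
h = 28 (h = -7*(1 - 7) - 14 = -7*(-6) - 14 = 42 - 14 = 28)
h*(A(7) + W(-11)) = 28*(-8 + (-7 - 11)) = 28*(-8 - 18) = 28*(-26) = -728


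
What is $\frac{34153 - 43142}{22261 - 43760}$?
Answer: $\frac{8989}{21499} \approx 0.41811$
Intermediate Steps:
$\frac{34153 - 43142}{22261 - 43760} = - \frac{8989}{-21499} = \left(-8989\right) \left(- \frac{1}{21499}\right) = \frac{8989}{21499}$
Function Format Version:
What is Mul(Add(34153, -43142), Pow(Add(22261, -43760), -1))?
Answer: Rational(8989, 21499) ≈ 0.41811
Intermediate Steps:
Mul(Add(34153, -43142), Pow(Add(22261, -43760), -1)) = Mul(-8989, Pow(-21499, -1)) = Mul(-8989, Rational(-1, 21499)) = Rational(8989, 21499)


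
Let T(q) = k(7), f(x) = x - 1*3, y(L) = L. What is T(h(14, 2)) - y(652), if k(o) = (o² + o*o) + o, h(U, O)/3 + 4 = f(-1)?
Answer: -547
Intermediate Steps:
f(x) = -3 + x (f(x) = x - 3 = -3 + x)
h(U, O) = -24 (h(U, O) = -12 + 3*(-3 - 1) = -12 + 3*(-4) = -12 - 12 = -24)
k(o) = o + 2*o² (k(o) = (o² + o²) + o = 2*o² + o = o + 2*o²)
T(q) = 105 (T(q) = 7*(1 + 2*7) = 7*(1 + 14) = 7*15 = 105)
T(h(14, 2)) - y(652) = 105 - 1*652 = 105 - 652 = -547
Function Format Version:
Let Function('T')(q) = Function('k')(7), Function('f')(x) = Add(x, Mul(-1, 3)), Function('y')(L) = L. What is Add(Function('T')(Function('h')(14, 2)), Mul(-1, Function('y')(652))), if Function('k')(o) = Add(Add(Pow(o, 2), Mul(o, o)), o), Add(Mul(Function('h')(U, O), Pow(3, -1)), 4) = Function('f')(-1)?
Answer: -547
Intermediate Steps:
Function('f')(x) = Add(-3, x) (Function('f')(x) = Add(x, -3) = Add(-3, x))
Function('h')(U, O) = -24 (Function('h')(U, O) = Add(-12, Mul(3, Add(-3, -1))) = Add(-12, Mul(3, -4)) = Add(-12, -12) = -24)
Function('k')(o) = Add(o, Mul(2, Pow(o, 2))) (Function('k')(o) = Add(Add(Pow(o, 2), Pow(o, 2)), o) = Add(Mul(2, Pow(o, 2)), o) = Add(o, Mul(2, Pow(o, 2))))
Function('T')(q) = 105 (Function('T')(q) = Mul(7, Add(1, Mul(2, 7))) = Mul(7, Add(1, 14)) = Mul(7, 15) = 105)
Add(Function('T')(Function('h')(14, 2)), Mul(-1, Function('y')(652))) = Add(105, Mul(-1, 652)) = Add(105, -652) = -547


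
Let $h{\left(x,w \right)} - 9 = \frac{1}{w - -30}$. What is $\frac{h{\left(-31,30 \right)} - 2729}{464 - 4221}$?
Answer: $\frac{163199}{225420} \approx 0.72398$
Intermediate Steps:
$h{\left(x,w \right)} = 9 + \frac{1}{30 + w}$ ($h{\left(x,w \right)} = 9 + \frac{1}{w - -30} = 9 + \frac{1}{w + 30} = 9 + \frac{1}{30 + w}$)
$\frac{h{\left(-31,30 \right)} - 2729}{464 - 4221} = \frac{\frac{271 + 9 \cdot 30}{30 + 30} - 2729}{464 - 4221} = \frac{\frac{271 + 270}{60} - 2729}{-3757} = \left(\frac{1}{60} \cdot 541 - 2729\right) \left(- \frac{1}{3757}\right) = \left(\frac{541}{60} - 2729\right) \left(- \frac{1}{3757}\right) = \left(- \frac{163199}{60}\right) \left(- \frac{1}{3757}\right) = \frac{163199}{225420}$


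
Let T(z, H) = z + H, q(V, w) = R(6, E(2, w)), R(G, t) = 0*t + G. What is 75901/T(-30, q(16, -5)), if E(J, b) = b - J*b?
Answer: -75901/24 ≈ -3162.5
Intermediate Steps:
E(J, b) = b - J*b
R(G, t) = G (R(G, t) = 0 + G = G)
q(V, w) = 6
T(z, H) = H + z
75901/T(-30, q(16, -5)) = 75901/(6 - 30) = 75901/(-24) = 75901*(-1/24) = -75901/24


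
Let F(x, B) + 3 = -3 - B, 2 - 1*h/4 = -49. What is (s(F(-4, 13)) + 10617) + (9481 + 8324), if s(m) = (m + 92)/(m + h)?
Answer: 5258143/185 ≈ 28422.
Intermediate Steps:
h = 204 (h = 8 - 4*(-49) = 8 + 196 = 204)
F(x, B) = -6 - B (F(x, B) = -3 + (-3 - B) = -6 - B)
s(m) = (92 + m)/(204 + m) (s(m) = (m + 92)/(m + 204) = (92 + m)/(204 + m))
(s(F(-4, 13)) + 10617) + (9481 + 8324) = ((92 + (-6 - 1*13))/(204 + (-6 - 1*13)) + 10617) + (9481 + 8324) = ((92 + (-6 - 13))/(204 + (-6 - 13)) + 10617) + 17805 = ((92 - 19)/(204 - 19) + 10617) + 17805 = (73/185 + 10617) + 17805 = 1964218/185 + 17805 = 5258143/185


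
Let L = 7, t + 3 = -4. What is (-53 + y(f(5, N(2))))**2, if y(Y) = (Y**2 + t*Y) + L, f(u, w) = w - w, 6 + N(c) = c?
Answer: 2116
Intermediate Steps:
t = -7 (t = -3 - 4 = -7)
N(c) = -6 + c
f(u, w) = 0
y(Y) = 7 + Y**2 - 7*Y (y(Y) = (Y**2 - 7*Y) + 7 = 7 + Y**2 - 7*Y)
(-53 + y(f(5, N(2))))**2 = (-53 + (7 + 0**2 - 7*0))**2 = (-53 + (7 + 0 + 0))**2 = (-53 + 7)**2 = (-46)**2 = 2116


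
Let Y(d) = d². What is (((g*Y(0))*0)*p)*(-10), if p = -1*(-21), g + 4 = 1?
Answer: 0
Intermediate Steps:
g = -3 (g = -4 + 1 = -3)
p = 21
(((g*Y(0))*0)*p)*(-10) = ((-3*0²*0)*21)*(-10) = ((-3*0*0)*21)*(-10) = ((0*0)*21)*(-10) = (0*21)*(-10) = 0*(-10) = 0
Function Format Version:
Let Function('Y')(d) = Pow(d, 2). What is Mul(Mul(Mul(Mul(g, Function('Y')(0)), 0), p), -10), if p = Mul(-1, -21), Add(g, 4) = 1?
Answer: 0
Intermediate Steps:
g = -3 (g = Add(-4, 1) = -3)
p = 21
Mul(Mul(Mul(Mul(g, Function('Y')(0)), 0), p), -10) = Mul(Mul(Mul(Mul(-3, Pow(0, 2)), 0), 21), -10) = Mul(Mul(Mul(Mul(-3, 0), 0), 21), -10) = Mul(Mul(Mul(0, 0), 21), -10) = Mul(Mul(0, 21), -10) = Mul(0, -10) = 0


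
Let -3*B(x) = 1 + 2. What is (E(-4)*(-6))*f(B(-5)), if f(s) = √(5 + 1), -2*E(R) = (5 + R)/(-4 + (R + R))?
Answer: -√6/4 ≈ -0.61237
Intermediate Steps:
E(R) = -(5 + R)/(2*(-4 + 2*R)) (E(R) = -(5 + R)/(2*(-4 + (R + R))) = -(5 + R)/(2*(-4 + 2*R)))
B(x) = -1 (B(x) = -(1 + 2)/3 = -⅓*3 = -1)
f(s) = √6
(E(-4)*(-6))*f(B(-5)) = (((-5 - 1*(-4))/(4*(-2 - 4)))*(-6))*√6 = (((¼)*(-5 + 4)/(-6))*(-6))*√6 = (((¼)*(-⅙)*(-1))*(-6))*√6 = ((1/24)*(-6))*√6 = -√6/4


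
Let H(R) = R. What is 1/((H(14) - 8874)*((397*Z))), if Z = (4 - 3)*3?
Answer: -1/10552260 ≈ -9.4766e-8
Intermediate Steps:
Z = 3 (Z = 1*3 = 3)
1/((H(14) - 8874)*((397*Z))) = 1/((14 - 8874)*((397*3))) = 1/(-8860*1191) = -1/8860*1/1191 = -1/10552260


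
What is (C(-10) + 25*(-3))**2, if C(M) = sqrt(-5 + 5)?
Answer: 5625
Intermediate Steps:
C(M) = 0 (C(M) = sqrt(0) = 0)
(C(-10) + 25*(-3))**2 = (0 + 25*(-3))**2 = (0 - 75)**2 = (-75)**2 = 5625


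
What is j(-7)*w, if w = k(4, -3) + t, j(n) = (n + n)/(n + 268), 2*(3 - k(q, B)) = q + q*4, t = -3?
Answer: 140/261 ≈ 0.53640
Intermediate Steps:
k(q, B) = 3 - 5*q/2 (k(q, B) = 3 - (q + q*4)/2 = 3 - (q + 4*q)/2 = 3 - 5*q/2)
j(n) = 2*n/(268 + n) (j(n) = (2*n)/(268 + n) = 2*n/(268 + n))
w = -10 (w = (3 - 5/2*4) - 3 = (3 - 10) - 3 = -7 - 3 = -10)
j(-7)*w = (2*(-7)/(268 - 7))*(-10) = (2*(-7)/261)*(-10) = (2*(-7)*(1/261))*(-10) = -14/261*(-10) = 140/261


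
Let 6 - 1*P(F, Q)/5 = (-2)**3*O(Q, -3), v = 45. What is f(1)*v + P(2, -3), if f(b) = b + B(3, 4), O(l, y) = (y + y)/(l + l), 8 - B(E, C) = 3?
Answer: 340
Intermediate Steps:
B(E, C) = 5 (B(E, C) = 8 - 1*3 = 8 - 3 = 5)
O(l, y) = y/l (O(l, y) = (2*y)/((2*l)) = (2*y)*(1/(2*l)) = y/l)
f(b) = 5 + b (f(b) = b + 5 = 5 + b)
P(F, Q) = 30 - 120/Q (P(F, Q) = 30 - 5*(-2)**3*(-3/Q) = 30 - (-40)*(-3/Q) = 30 - 120/Q)
f(1)*v + P(2, -3) = (5 + 1)*45 + (30 - 120/(-3)) = 6*45 + (30 - 120*(-1/3)) = 270 + (30 + 40) = 270 + 70 = 340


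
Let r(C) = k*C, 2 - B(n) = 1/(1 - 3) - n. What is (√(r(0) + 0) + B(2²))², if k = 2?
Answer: 169/4 ≈ 42.250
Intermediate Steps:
B(n) = 5/2 + n (B(n) = 2 - (1/(1 - 3) - n) = 2 - (1/(-2) - n) = 2 - (-½ - n) = 2 + (½ + n) = 5/2 + n)
r(C) = 2*C
(√(r(0) + 0) + B(2²))² = (√(2*0 + 0) + (5/2 + 2²))² = (√(0 + 0) + (5/2 + 4))² = (√0 + 13/2)² = (0 + 13/2)² = (13/2)² = 169/4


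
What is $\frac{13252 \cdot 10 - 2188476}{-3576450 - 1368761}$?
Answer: $\frac{2055956}{4945211} \approx 0.41575$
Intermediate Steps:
$\frac{13252 \cdot 10 - 2188476}{-3576450 - 1368761} = \frac{132520 - 2188476}{-4945211} = \left(-2055956\right) \left(- \frac{1}{4945211}\right) = \frac{2055956}{4945211}$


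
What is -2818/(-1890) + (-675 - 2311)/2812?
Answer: 570169/1328670 ≈ 0.42913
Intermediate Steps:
-2818/(-1890) + (-675 - 2311)/2812 = -2818*(-1/1890) - 2986*1/2812 = 1409/945 - 1493/1406 = 570169/1328670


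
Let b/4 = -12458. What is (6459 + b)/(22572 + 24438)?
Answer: -43373/47010 ≈ -0.92263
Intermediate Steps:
b = -49832 (b = 4*(-12458) = -49832)
(6459 + b)/(22572 + 24438) = (6459 - 49832)/(22572 + 24438) = -43373/47010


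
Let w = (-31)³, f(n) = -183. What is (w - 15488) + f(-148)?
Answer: -45462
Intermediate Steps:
w = -29791
(w - 15488) + f(-148) = (-29791 - 15488) - 183 = -45279 - 183 = -45462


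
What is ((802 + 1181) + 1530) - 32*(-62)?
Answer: 5497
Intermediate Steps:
((802 + 1181) + 1530) - 32*(-62) = (1983 + 1530) - 1*(-1984) = 3513 + 1984 = 5497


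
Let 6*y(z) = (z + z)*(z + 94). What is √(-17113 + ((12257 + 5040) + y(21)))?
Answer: √989 ≈ 31.448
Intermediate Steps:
y(z) = z*(94 + z)/3 (y(z) = ((z + z)*(z + 94))/6 = ((2*z)*(94 + z))/6 = (2*z*(94 + z))/6 = z*(94 + z)/3)
√(-17113 + ((12257 + 5040) + y(21))) = √(-17113 + ((12257 + 5040) + (⅓)*21*(94 + 21))) = √(-17113 + (17297 + (⅓)*21*115)) = √(-17113 + (17297 + 805)) = √(-17113 + 18102) = √989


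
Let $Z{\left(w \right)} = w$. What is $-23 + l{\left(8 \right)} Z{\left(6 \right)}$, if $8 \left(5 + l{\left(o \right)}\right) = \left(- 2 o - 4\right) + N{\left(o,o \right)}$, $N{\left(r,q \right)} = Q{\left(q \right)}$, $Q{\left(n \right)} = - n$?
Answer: $-74$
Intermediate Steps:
$N{\left(r,q \right)} = - q$
$l{\left(o \right)} = - \frac{11}{2} - \frac{3 o}{8}$ ($l{\left(o \right)} = -5 + \frac{\left(- 2 o - 4\right) - o}{8} = -5 + \frac{\left(-4 - 2 o\right) - o}{8} = -5 + \frac{-4 - 3 o}{8} = -5 - \left(\frac{1}{2} + \frac{3 o}{8}\right) = - \frac{11}{2} - \frac{3 o}{8}$)
$-23 + l{\left(8 \right)} Z{\left(6 \right)} = -23 + \left(- \frac{11}{2} - 3\right) 6 = -23 - 51 = -74$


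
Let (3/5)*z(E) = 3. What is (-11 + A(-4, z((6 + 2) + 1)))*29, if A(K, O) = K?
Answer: -435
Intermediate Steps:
z(E) = 5 (z(E) = (5/3)*3 = 5)
(-11 + A(-4, z((6 + 2) + 1)))*29 = (-11 - 4)*29 = -15*29 = -435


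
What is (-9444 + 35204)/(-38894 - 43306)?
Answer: -644/2055 ≈ -0.31338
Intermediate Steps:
(-9444 + 35204)/(-38894 - 43306) = 25760/(-82200) = 25760*(-1/82200) = -644/2055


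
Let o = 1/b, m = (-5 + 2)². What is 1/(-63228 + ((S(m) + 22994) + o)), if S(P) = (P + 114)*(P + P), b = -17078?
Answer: -17078/649305561 ≈ -2.6302e-5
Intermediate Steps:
m = 9 (m = (-3)² = 9)
S(P) = 2*P*(114 + P) (S(P) = (114 + P)*(2*P) = 2*P*(114 + P))
o = -1/17078 (o = 1/(-17078) = -1/17078 ≈ -5.8555e-5)
1/(-63228 + ((S(m) + 22994) + o)) = 1/(-63228 + ((2*9*(114 + 9) + 22994) - 1/17078)) = 1/(-63228 + ((2*9*123 + 22994) - 1/17078)) = 1/(-63228 + ((2214 + 22994) - 1/17078)) = 1/(-63228 + (25208 - 1/17078)) = 1/(-63228 + 430502223/17078) = 1/(-649305561/17078) = -17078/649305561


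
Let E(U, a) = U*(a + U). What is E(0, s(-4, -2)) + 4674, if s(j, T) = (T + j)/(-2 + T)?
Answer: 4674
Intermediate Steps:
s(j, T) = (T + j)/(-2 + T)
E(U, a) = U*(U + a)
E(0, s(-4, -2)) + 4674 = 0*(0 + (-2 - 4)/(-2 - 2)) + 4674 = 0*(0 - 6/(-4)) + 4674 = 0*(0 - ¼*(-6)) + 4674 = 0*(0 + 3/2) + 4674 = 0*(3/2) + 4674 = 0 + 4674 = 4674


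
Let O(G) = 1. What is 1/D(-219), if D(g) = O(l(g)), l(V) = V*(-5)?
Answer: 1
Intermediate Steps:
l(V) = -5*V
D(g) = 1
1/D(-219) = 1/1 = 1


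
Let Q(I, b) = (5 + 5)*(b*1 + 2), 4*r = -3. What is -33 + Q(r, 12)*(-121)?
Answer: -16973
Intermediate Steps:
r = -3/4 (r = (1/4)*(-3) = -3/4 ≈ -0.75000)
Q(I, b) = 20 + 10*b (Q(I, b) = 10*(b + 2) = 10*(2 + b) = 20 + 10*b)
-33 + Q(r, 12)*(-121) = -33 + (20 + 10*12)*(-121) = -33 + (20 + 120)*(-121) = -33 + 140*(-121) = -33 - 16940 = -16973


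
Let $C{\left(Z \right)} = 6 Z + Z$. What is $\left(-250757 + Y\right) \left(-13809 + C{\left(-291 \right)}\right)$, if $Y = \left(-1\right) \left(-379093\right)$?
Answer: $-2033612256$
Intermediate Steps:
$C{\left(Z \right)} = 7 Z$
$Y = 379093$
$\left(-250757 + Y\right) \left(-13809 + C{\left(-291 \right)}\right) = \left(-250757 + 379093\right) \left(-13809 + 7 \left(-291\right)\right) = 128336 \left(-13809 - 2037\right) = 128336 \left(-15846\right) = -2033612256$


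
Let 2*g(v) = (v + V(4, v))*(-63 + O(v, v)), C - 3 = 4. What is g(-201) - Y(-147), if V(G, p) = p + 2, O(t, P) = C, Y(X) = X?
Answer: 11347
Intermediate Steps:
C = 7 (C = 3 + 4 = 7)
O(t, P) = 7
V(G, p) = 2 + p
g(v) = -56 - 56*v (g(v) = ((v + (2 + v))*(-63 + 7))/2 = ((2 + 2*v)*(-56))/2 = (-112 - 112*v)/2 = -56 - 56*v)
g(-201) - Y(-147) = (-56 - 56*(-201)) - 1*(-147) = (-56 + 11256) + 147 = 11200 + 147 = 11347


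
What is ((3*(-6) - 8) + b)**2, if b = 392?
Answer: 133956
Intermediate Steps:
((3*(-6) - 8) + b)**2 = ((3*(-6) - 8) + 392)**2 = ((-18 - 8) + 392)**2 = (-26 + 392)**2 = 366**2 = 133956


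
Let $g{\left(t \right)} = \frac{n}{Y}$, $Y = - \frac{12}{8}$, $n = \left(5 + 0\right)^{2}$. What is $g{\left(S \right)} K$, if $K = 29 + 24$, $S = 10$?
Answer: $- \frac{2650}{3} \approx -883.33$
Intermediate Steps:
$n = 25$ ($n = 5^{2} = 25$)
$Y = - \frac{3}{2}$ ($Y = \left(-12\right) \frac{1}{8} = - \frac{3}{2} \approx -1.5$)
$g{\left(t \right)} = - \frac{50}{3}$ ($g{\left(t \right)} = \frac{25}{- \frac{3}{2}} = 25 \left(- \frac{2}{3}\right) = - \frac{50}{3}$)
$K = 53$
$g{\left(S \right)} K = \left(- \frac{50}{3}\right) 53 = - \frac{2650}{3}$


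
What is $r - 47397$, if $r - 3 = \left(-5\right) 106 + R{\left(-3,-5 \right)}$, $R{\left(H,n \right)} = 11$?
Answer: $-47913$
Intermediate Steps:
$r = -516$ ($r = 3 + \left(\left(-5\right) 106 + 11\right) = 3 + \left(-530 + 11\right) = 3 - 519 = -516$)
$r - 47397 = -516 - 47397 = -47913$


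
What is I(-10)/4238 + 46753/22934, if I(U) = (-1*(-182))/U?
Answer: 19011713/9345605 ≈ 2.0343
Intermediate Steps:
I(U) = 182/U
I(-10)/4238 + 46753/22934 = (182/(-10))/4238 + 46753/22934 = (182*(-1/10))*(1/4238) + 46753*(1/22934) = -91/5*1/4238 + 46753/22934 = -7/1630 + 46753/22934 = 19011713/9345605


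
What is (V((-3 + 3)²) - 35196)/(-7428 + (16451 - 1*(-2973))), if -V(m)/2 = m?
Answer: -8799/2999 ≈ -2.9340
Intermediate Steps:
V(m) = -2*m
(V((-3 + 3)²) - 35196)/(-7428 + (16451 - 1*(-2973))) = (-2*(-3 + 3)² - 35196)/(-7428 + (16451 - 1*(-2973))) = (-2*0² - 35196)/(-7428 + (16451 + 2973)) = (-2*0 - 35196)/(-7428 + 19424) = (0 - 35196)/11996 = -35196*1/11996 = -8799/2999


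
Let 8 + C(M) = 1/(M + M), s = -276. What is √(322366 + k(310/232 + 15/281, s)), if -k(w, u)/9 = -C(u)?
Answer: √2727896278/92 ≈ 567.71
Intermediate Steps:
C(M) = -8 + 1/(2*M) (C(M) = -8 + 1/(M + M) = -8 + 1/(2*M))
k(w, u) = -72 + 9/(2*u) (k(w, u) = -(-9)*(-8 + 1/(2*u)) = -9*(8 - 1/(2*u)) = -72 + 9/(2*u))
√(322366 + k(310/232 + 15/281, s)) = √(322366 + (-72 + (9/2)/(-276))) = √(322366 + (-72 + (9/2)*(-1/276))) = √(322366 + (-72 - 3/184)) = √(322366 - 13251/184) = √(59302093/184) = √2727896278/92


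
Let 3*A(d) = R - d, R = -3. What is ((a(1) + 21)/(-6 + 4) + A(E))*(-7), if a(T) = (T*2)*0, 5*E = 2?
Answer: 2443/30 ≈ 81.433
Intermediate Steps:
E = 2/5 (E = (1/5)*2 = 2/5 ≈ 0.40000)
a(T) = 0 (a(T) = (2*T)*0 = 0)
A(d) = -1 - d/3 (A(d) = (-3 - d)/3 = -1 - d/3)
((a(1) + 21)/(-6 + 4) + A(E))*(-7) = ((0 + 21)/(-6 + 4) + (-1 - 1/3*2/5))*(-7) = (21/(-2) + (-1 - 2/15))*(-7) = (21*(-1/2) - 17/15)*(-7) = (-21/2 - 17/15)*(-7) = -349/30*(-7) = 2443/30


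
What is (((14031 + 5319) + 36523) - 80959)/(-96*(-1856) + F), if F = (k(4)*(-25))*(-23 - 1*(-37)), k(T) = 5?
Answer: -12543/88213 ≈ -0.14219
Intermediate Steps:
F = -1750 (F = (5*(-25))*(-23 - 1*(-37)) = -125*(-23 + 37) = -125*14 = -1750)
(((14031 + 5319) + 36523) - 80959)/(-96*(-1856) + F) = (((14031 + 5319) + 36523) - 80959)/(-96*(-1856) - 1750) = ((19350 + 36523) - 80959)/(178176 - 1750) = (55873 - 80959)/176426 = -25086*1/176426 = -12543/88213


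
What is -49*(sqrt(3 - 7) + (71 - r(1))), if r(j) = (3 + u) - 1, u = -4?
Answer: -3577 - 98*I ≈ -3577.0 - 98.0*I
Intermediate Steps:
r(j) = -2 (r(j) = (3 - 4) - 1 = -1 - 1 = -2)
-49*(sqrt(3 - 7) + (71 - r(1))) = -49*(sqrt(3 - 7) + (71 - 1*(-2))) = -49*(sqrt(-4) + (71 + 2)) = -49*(2*I + 73) = -49*(73 + 2*I) = -3577 - 98*I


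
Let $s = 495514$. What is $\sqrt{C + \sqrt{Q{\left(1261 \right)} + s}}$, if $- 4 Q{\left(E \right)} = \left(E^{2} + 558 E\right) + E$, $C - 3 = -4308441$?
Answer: $\sqrt{-4308438 + i \sqrt{78241}} \approx 0.067 + 2075.7 i$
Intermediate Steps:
$C = -4308438$ ($C = 3 - 4308441 = -4308438$)
$Q{\left(E \right)} = - \frac{559 E}{4} - \frac{E^{2}}{4}$ ($Q{\left(E \right)} = - \frac{\left(E^{2} + 558 E\right) + E}{4} = - \frac{E^{2} + 559 E}{4} = - \frac{559 E}{4} - \frac{E^{2}}{4}$)
$\sqrt{C + \sqrt{Q{\left(1261 \right)} + s}} = \sqrt{-4308438 + \sqrt{\left(- \frac{1}{4}\right) 1261 \left(559 + 1261\right) + 495514}} = \sqrt{-4308438 + \sqrt{\left(- \frac{1}{4}\right) 1261 \cdot 1820 + 495514}} = \sqrt{-4308438 + \sqrt{-573755 + 495514}} = \sqrt{-4308438 + \sqrt{-78241}} = \sqrt{-4308438 + i \sqrt{78241}}$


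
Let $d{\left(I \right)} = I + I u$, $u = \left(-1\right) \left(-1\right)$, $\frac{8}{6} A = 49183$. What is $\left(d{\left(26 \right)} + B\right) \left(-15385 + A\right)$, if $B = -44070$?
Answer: $- \frac{1892972081}{2} \approx -9.4649 \cdot 10^{8}$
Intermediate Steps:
$A = \frac{147549}{4}$ ($A = \frac{3}{4} \cdot 49183 = \frac{147549}{4} \approx 36887.0$)
$u = 1$
$d{\left(I \right)} = 2 I$ ($d{\left(I \right)} = I + I 1 = I + I = 2 I$)
$\left(d{\left(26 \right)} + B\right) \left(-15385 + A\right) = \left(2 \cdot 26 - 44070\right) \left(-15385 + \frac{147549}{4}\right) = \left(52 - 44070\right) \frac{86009}{4} = \left(-44018\right) \frac{86009}{4} = - \frac{1892972081}{2}$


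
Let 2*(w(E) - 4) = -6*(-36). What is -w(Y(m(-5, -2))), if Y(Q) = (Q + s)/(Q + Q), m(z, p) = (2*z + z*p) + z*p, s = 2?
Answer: -112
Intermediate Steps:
m(z, p) = 2*z + 2*p*z (m(z, p) = (2*z + p*z) + p*z = 2*z + 2*p*z)
Y(Q) = (2 + Q)/(2*Q) (Y(Q) = (Q + 2)/(Q + Q) = (2 + Q)/((2*Q)) = (2 + Q)*(1/(2*Q)) = (2 + Q)/(2*Q))
w(E) = 112 (w(E) = 4 + (-6*(-36))/2 = 4 + (1/2)*216 = 4 + 108 = 112)
-w(Y(m(-5, -2))) = -1*112 = -112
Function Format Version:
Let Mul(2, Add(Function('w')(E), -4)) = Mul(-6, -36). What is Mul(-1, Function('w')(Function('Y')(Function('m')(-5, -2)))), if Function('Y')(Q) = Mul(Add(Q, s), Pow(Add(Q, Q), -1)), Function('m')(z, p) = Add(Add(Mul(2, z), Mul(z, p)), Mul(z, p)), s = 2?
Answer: -112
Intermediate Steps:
Function('m')(z, p) = Add(Mul(2, z), Mul(2, p, z)) (Function('m')(z, p) = Add(Add(Mul(2, z), Mul(p, z)), Mul(p, z)) = Add(Mul(2, z), Mul(2, p, z)))
Function('Y')(Q) = Mul(Rational(1, 2), Pow(Q, -1), Add(2, Q)) (Function('Y')(Q) = Mul(Add(Q, 2), Pow(Add(Q, Q), -1)) = Mul(Add(2, Q), Pow(Mul(2, Q), -1)) = Mul(Add(2, Q), Mul(Rational(1, 2), Pow(Q, -1))) = Mul(Rational(1, 2), Pow(Q, -1), Add(2, Q)))
Function('w')(E) = 112 (Function('w')(E) = Add(4, Mul(Rational(1, 2), Mul(-6, -36))) = Add(4, Mul(Rational(1, 2), 216)) = Add(4, 108) = 112)
Mul(-1, Function('w')(Function('Y')(Function('m')(-5, -2)))) = Mul(-1, 112) = -112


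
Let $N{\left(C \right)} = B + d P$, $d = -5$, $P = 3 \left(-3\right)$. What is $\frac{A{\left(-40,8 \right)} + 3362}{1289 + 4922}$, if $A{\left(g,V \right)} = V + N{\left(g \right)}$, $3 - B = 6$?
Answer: $\frac{3412}{6211} \approx 0.54935$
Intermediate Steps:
$P = -9$
$B = -3$ ($B = 3 - 6 = -3$)
$N{\left(C \right)} = 42$ ($N{\left(C \right)} = -3 - -45 = -3 + 45 = 42$)
$A{\left(g,V \right)} = 42 + V$ ($A{\left(g,V \right)} = V + 42 = 42 + V$)
$\frac{A{\left(-40,8 \right)} + 3362}{1289 + 4922} = \frac{\left(42 + 8\right) + 3362}{1289 + 4922} = \frac{50 + 3362}{6211} = 3412 \cdot \frac{1}{6211} = \frac{3412}{6211}$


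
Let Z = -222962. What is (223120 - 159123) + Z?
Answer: -158965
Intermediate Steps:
(223120 - 159123) + Z = (223120 - 159123) - 222962 = 63997 - 222962 = -158965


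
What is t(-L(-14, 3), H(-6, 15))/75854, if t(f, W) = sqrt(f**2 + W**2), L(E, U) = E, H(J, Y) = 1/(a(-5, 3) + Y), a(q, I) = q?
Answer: sqrt(19601)/758540 ≈ 0.00018457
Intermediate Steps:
H(J, Y) = 1/(-5 + Y)
t(f, W) = sqrt(W**2 + f**2)
t(-L(-14, 3), H(-6, 15))/75854 = sqrt((1/(-5 + 15))**2 + (-1*(-14))**2)/75854 = sqrt((1/10)**2 + 14**2)*(1/75854) = sqrt((1/10)**2 + 196)*(1/75854) = sqrt(1/100 + 196)*(1/75854) = sqrt(19601/100)*(1/75854) = (sqrt(19601)/10)*(1/75854) = sqrt(19601)/758540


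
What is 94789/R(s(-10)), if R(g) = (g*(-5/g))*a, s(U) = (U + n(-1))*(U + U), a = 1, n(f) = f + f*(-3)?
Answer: -94789/5 ≈ -18958.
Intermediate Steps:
n(f) = -2*f (n(f) = f - 3*f = -2*f)
s(U) = 2*U*(2 + U) (s(U) = (U - 2*(-1))*(U + U) = (U + 2)*(2*U) = (2 + U)*(2*U) = 2*U*(2 + U))
R(g) = -5 (R(g) = (g*(-5/g))*1 = -5*1 = -5)
94789/R(s(-10)) = 94789/(-5) = 94789*(-⅕) = -94789/5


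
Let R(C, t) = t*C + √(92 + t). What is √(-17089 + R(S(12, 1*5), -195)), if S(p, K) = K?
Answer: √(-18064 + I*√103) ≈ 0.0378 + 134.4*I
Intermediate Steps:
R(C, t) = √(92 + t) + C*t (R(C, t) = C*t + √(92 + t) = √(92 + t) + C*t)
√(-17089 + R(S(12, 1*5), -195)) = √(-17089 + (√(92 - 195) + (1*5)*(-195))) = √(-17089 + (√(-103) + 5*(-195))) = √(-17089 + (I*√103 - 975)) = √(-17089 + (-975 + I*√103)) = √(-18064 + I*√103)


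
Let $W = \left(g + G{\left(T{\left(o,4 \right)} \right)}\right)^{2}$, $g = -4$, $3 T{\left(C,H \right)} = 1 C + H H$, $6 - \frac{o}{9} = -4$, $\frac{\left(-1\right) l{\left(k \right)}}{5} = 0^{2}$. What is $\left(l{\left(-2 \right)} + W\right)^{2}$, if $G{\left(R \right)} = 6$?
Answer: $16$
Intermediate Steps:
$l{\left(k \right)} = 0$ ($l{\left(k \right)} = - 5 \cdot 0^{2} = \left(-5\right) 0 = 0$)
$o = 90$ ($o = 54 - -36 = 54 + 36 = 90$)
$T{\left(C,H \right)} = \frac{C}{3} + \frac{H^{2}}{3}$ ($T{\left(C,H \right)} = \frac{1 C + H H}{3} = \frac{C + H^{2}}{3} = \frac{C}{3} + \frac{H^{2}}{3}$)
$W = 4$ ($W = \left(-4 + 6\right)^{2} = 2^{2} = 4$)
$\left(l{\left(-2 \right)} + W\right)^{2} = \left(0 + 4\right)^{2} = 4^{2} = 16$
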